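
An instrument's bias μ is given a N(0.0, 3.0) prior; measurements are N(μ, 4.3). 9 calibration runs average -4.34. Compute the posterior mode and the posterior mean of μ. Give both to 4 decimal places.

MAP = -3.7438; posterior mean = -3.7438

Posterior for μ is Normal. Precision-weighted mean: (1/3.0·0.0 + 9/4.3·-4.34) / (1/3.0 + 9/4.3) = -3.7438.
A Normal posterior is symmetric, so mode = mean.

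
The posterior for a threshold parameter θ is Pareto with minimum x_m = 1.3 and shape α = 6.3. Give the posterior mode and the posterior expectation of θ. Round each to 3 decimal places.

MAP = 1.300; posterior mean = 1.545

The Pareto density is strictly decreasing on [x_m, ∞), so the mode is x_m = 1.300.
Mean = α·x_m/(α−1) = 6.3·1.3/5.3 = 1.545.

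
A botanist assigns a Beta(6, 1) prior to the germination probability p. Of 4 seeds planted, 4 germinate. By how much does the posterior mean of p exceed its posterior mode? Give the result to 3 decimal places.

Posterior: Beta(6+4, 1+0) = Beta(10, 1).
Since β = 1 ≤ 1 and α > 1, the Beta density is monotone increasing on [0,1]; the mode is at 1.
Mean = 10/(10+1) = 0.909.
Difference = 0.909 − 1.000 = -0.091.

-0.091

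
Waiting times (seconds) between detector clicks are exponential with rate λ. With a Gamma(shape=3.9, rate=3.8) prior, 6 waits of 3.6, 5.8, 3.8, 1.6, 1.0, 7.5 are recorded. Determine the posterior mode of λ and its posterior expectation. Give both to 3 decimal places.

λ_MAP = 0.328, E[λ|data] = 0.365

Σ times = 23.3. Posterior: Gamma(shape = 3.9+6 = 9.9, rate = 3.8+23.3 = 27.1).
Mode = (α−1)/β = 8.9/27.1 = 0.328.
Mean = α/β = 9.9/27.1 = 0.365.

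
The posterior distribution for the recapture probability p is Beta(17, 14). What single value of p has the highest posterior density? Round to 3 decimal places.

0.552

Mode = (17−1)/(17+14−2) = 16/29 = 0.552.
Mean = 17/(17+14) = 17/31 = 0.548.
This is the posterior mode — the MAP estimate.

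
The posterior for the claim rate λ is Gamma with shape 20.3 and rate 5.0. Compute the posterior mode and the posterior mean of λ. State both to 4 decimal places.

MAP: 3.8600. Posterior mean: 4.0600.

Mode = (α−1)/β = 19.3/5.0 = 3.8600.
Mean = α/β = 20.3/5.0 = 4.0600.
The posterior is right-skewed, so the mean exceeds the mode.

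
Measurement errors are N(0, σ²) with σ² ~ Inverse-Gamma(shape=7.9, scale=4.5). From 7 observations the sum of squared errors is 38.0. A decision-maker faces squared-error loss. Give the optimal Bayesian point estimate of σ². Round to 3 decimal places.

2.260

Posterior: Inverse-Gamma(shape = 7.9+7/2 = 11.4, scale = 4.5+38.0/2 = 23.5).
Mode = β/(α+1) = 23.5/12.4 = 1.895.
Mean = β/(α−1) = 23.5/10.4 = 2.260.
Squared-error loss ⇒ the optimal estimator is the posterior mean.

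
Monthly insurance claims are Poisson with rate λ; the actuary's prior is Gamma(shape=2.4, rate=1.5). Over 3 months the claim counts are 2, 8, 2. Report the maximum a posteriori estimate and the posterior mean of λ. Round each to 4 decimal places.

Σ counts = 12. Posterior: Gamma(shape = 2.4+12 = 14.4, rate = 1.5+3 = 4.5).
Mode = (α−1)/β = 13.4/4.5 = 2.9778.
Mean = α/β = 14.4/4.5 = 3.2000.
Right-skewed posterior ⇒ mode < mean.

MAP: 2.9778. Posterior mean: 3.2000.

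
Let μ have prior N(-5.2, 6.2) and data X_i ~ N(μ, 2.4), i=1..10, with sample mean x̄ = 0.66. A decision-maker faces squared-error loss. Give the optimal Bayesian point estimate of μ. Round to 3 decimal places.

0.442

Posterior for μ is Normal. Precision-weighted mean: (1/6.2·-5.2 + 10/2.4·0.66) / (1/6.2 + 10/2.4) = 0.442.
A Normal posterior is symmetric, so mode = mean.
Squared-error loss ⇒ the optimal estimator is the posterior mean.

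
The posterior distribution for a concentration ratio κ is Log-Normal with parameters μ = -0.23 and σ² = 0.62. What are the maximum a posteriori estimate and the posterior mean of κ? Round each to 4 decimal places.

MAP = 0.4274; posterior mean = 1.0833

Mode = exp(μ − σ²) = exp(-0.85) = 0.4274.
Mean = exp(μ + σ²/2) = exp(0.080) = 1.0833.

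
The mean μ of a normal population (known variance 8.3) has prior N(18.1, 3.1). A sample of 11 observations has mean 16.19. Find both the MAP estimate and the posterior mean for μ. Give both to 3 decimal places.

μ_MAP = 16.564, E[μ|data] = 16.564

Posterior for μ is Normal. Precision-weighted mean: (1/3.1·18.1 + 11/8.3·16.19) / (1/3.1 + 11/8.3) = 16.564.
A Normal posterior is symmetric, so mode = mean.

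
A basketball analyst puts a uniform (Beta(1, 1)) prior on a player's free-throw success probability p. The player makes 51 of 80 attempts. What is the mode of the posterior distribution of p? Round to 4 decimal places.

0.6375

Posterior: Beta(1+51, 1+29) = Beta(52, 30).
Mode = (52−1)/(52+30−2) = 51/80 = 0.6375.
Mean = 52/(52+30) = 52/82 = 0.6341.
This is the posterior mode — the MAP estimate.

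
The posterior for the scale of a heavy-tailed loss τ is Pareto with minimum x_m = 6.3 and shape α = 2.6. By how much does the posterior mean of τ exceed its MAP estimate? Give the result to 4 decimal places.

3.9375

The Pareto density is strictly decreasing on [x_m, ∞), so the mode is x_m = 6.3000.
Mean = α·x_m/(α−1) = 2.6·6.3/1.6 = 10.2375.
Difference = 10.2375 − 6.3000 = 3.9375.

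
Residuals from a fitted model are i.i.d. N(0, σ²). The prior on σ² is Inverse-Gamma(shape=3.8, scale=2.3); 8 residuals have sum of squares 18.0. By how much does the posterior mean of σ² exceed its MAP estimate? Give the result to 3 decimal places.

Posterior: Inverse-Gamma(shape = 3.8+8/2 = 7.8, scale = 2.3+18.0/2 = 11.3).
Mode = β/(α+1) = 11.3/8.8 = 1.284.
Mean = β/(α−1) = 11.3/6.8 = 1.662.
Difference = 1.662 − 1.284 = 0.378.
The posterior is right-skewed, so the mean exceeds the mode.

0.378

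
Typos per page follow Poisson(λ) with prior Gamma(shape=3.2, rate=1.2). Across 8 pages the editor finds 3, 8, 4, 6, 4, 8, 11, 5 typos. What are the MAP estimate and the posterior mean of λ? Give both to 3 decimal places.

MAP estimate = 5.565, posterior mean = 5.674

Σ counts = 49. Posterior: Gamma(shape = 3.2+49 = 52.2, rate = 1.2+8 = 9.2).
Mode = (α−1)/β = 51.2/9.2 = 5.565.
Mean = α/β = 52.2/9.2 = 5.674.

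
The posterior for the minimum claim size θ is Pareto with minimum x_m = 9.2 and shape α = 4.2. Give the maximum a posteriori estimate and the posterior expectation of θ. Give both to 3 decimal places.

maximum a posteriori estimate = 9.200, posterior expectation = 12.075

The Pareto density is strictly decreasing on [x_m, ∞), so the mode is x_m = 9.200.
Mean = α·x_m/(α−1) = 4.2·9.2/3.2 = 12.075.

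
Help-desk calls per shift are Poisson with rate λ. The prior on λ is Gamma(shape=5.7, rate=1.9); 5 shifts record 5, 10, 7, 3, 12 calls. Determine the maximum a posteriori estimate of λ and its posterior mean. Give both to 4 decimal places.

Σ counts = 37. Posterior: Gamma(shape = 5.7+37 = 42.7, rate = 1.9+5 = 6.9).
Mode = (α−1)/β = 41.7/6.9 = 6.0435.
Mean = α/β = 42.7/6.9 = 6.1884.
Right-skewed posterior ⇒ mode < mean.

MAP = 6.0435, posterior mean = 6.1884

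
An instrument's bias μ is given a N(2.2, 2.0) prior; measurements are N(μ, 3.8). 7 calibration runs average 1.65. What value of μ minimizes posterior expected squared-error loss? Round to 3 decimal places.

1.767

Posterior for μ is Normal. Precision-weighted mean: (1/2.0·2.2 + 7/3.8·1.65) / (1/2.0 + 7/3.8) = 1.767.
A Normal posterior is symmetric, so mode = mean.
Squared-error loss ⇒ the optimal estimator is the posterior mean.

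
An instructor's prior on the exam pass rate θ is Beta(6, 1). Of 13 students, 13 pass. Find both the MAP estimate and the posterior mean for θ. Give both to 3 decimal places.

Posterior: Beta(6+13, 1+0) = Beta(19, 1).
Since β = 1 ≤ 1 and α > 1, the Beta density is monotone increasing on [0,1]; the mode is at 1.
Mean = 19/(19+1) = 0.950.
Mode > mean: the posterior has a left tail.

MAP = 1.000; posterior mean = 0.950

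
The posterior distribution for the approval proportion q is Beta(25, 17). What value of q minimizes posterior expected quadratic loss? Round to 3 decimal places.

Mode = (25−1)/(25+17−2) = 24/40 = 0.600.
Mean = 25/(25+17) = 25/42 = 0.595.
Quadratic loss ⇒ the optimal estimator is the posterior mean.

0.595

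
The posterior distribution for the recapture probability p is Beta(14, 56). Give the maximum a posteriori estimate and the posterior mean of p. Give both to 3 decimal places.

Mode = (14−1)/(14+56−2) = 13/68 = 0.191.
Mean = 14/(14+56) = 14/70 = 0.200.

p_MAP = 0.191, E[p|data] = 0.200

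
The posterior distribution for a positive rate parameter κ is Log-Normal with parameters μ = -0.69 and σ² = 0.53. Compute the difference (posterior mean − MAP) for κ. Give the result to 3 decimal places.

Mode = exp(μ − σ²) = exp(-1.22) = 0.295.
Mean = exp(μ + σ²/2) = exp(-0.425) = 0.654.
Difference = 0.654 − 0.295 = 0.359.

0.359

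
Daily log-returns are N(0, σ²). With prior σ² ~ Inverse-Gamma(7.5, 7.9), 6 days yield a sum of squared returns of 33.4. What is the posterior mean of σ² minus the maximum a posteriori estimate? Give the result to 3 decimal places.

Posterior: Inverse-Gamma(shape = 7.5+6/2 = 10.5, scale = 7.9+33.4/2 = 24.6).
Mode = β/(α+1) = 24.6/11.5 = 2.139.
Mean = β/(α−1) = 24.6/9.5 = 2.589.
Difference = 2.589 − 2.139 = 0.450.

0.450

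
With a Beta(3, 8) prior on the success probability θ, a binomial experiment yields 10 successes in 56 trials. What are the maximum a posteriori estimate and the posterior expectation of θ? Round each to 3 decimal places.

MAP: 0.185. Posterior mean: 0.194.

Posterior: Beta(3+10, 8+46) = Beta(13, 54).
Mode = (13−1)/(13+54−2) = 12/65 = 0.185.
Mean = 13/(13+54) = 13/67 = 0.194.
Right-skewed posterior ⇒ mode < mean.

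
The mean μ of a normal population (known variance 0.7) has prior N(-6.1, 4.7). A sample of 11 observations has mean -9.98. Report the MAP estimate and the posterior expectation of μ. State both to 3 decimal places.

MAP = -9.928; posterior mean = -9.928

Posterior for μ is Normal. Precision-weighted mean: (1/4.7·-6.1 + 11/0.7·-9.98) / (1/4.7 + 11/0.7) = -9.928.
A Normal posterior is symmetric, so mode = mean.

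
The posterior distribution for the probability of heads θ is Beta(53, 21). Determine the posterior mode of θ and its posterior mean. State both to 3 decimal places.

MAP = 0.722, posterior mean = 0.716

Mode = (53−1)/(53+21−2) = 52/72 = 0.722.
Mean = 53/(53+21) = 53/74 = 0.716.
Left-skewed posterior ⇒ mean < mode.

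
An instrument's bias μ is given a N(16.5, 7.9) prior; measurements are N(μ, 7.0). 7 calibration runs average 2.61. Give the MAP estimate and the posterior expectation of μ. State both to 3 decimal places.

Posterior for μ is Normal. Precision-weighted mean: (1/7.9·16.5 + 7/7.0·2.61) / (1/7.9 + 7/7.0) = 4.171.
A Normal posterior is symmetric, so mode = mean.

MAP estimate = 4.171, posterior expectation = 4.171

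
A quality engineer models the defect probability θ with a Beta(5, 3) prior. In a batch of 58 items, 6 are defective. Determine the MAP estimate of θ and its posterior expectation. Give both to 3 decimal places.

MAP estimate = 0.156, posterior expectation = 0.167

Posterior: Beta(5+6, 3+52) = Beta(11, 55).
Mode = (11−1)/(11+55−2) = 10/64 = 0.156.
Mean = 11/(11+55) = 11/66 = 0.167.
Mean > mode: the posterior has a right tail.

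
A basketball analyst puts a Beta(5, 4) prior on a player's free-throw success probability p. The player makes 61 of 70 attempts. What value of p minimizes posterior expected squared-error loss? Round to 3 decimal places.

0.835

Posterior: Beta(5+61, 4+9) = Beta(66, 13).
Mode = (66−1)/(66+13−2) = 65/77 = 0.844.
Mean = 66/(66+13) = 66/79 = 0.835.
Squared-error loss ⇒ the optimal estimator is the posterior mean.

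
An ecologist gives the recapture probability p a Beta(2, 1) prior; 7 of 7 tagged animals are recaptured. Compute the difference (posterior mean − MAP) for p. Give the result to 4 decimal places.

Posterior: Beta(2+7, 1+0) = Beta(9, 1).
Since β = 1 ≤ 1 and α > 1, the Beta density is monotone increasing on [0,1]; the mode is at 1.
Mean = 9/(9+1) = 0.9000.
Difference = 0.9000 − 1.0000 = -0.1000.
The mean is pulled below the mode by the posterior's left skew.

-0.1000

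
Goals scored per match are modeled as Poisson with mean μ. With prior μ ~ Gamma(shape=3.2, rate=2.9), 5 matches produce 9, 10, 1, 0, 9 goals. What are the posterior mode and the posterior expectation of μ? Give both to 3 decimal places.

Σ counts = 29. Posterior: Gamma(shape = 3.2+29 = 32.2, rate = 2.9+5 = 7.9).
Mode = (α−1)/β = 31.2/7.9 = 3.949.
Mean = α/β = 32.2/7.9 = 4.076.

MAP: 3.949. Posterior mean: 4.076.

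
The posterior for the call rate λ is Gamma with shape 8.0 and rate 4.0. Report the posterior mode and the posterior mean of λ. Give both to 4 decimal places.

Mode = (α−1)/β = 7.0/4.0 = 1.7500.
Mean = α/β = 8.0/4.0 = 2.0000.

λ_MAP = 1.7500, E[λ|data] = 2.0000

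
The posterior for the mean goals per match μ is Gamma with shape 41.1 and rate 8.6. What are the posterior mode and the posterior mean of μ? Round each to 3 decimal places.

posterior mode = 4.663, posterior mean = 4.779

Mode = (α−1)/β = 40.1/8.6 = 4.663.
Mean = α/β = 41.1/8.6 = 4.779.
The mean is pulled above the mode by the posterior's right skew.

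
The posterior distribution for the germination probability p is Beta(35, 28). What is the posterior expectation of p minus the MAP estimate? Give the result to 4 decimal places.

-0.0018

Mode = (35−1)/(35+28−2) = 34/61 = 0.5574.
Mean = 35/(35+28) = 35/63 = 0.5556.
Difference = 0.5556 − 0.5574 = -0.0018.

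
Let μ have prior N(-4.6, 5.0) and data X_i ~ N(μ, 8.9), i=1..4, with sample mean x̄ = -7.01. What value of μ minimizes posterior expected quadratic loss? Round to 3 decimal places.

Posterior for μ is Normal. Precision-weighted mean: (1/5.0·-4.6 + 4/8.9·-7.01) / (1/5.0 + 4/8.9) = -6.268.
A Normal posterior is symmetric, so mode = mean.
Quadratic loss ⇒ the optimal estimator is the posterior mean.

-6.268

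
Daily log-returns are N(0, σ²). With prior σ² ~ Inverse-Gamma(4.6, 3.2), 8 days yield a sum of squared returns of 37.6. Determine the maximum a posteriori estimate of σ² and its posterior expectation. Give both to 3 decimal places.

Posterior: Inverse-Gamma(shape = 4.6+8/2 = 8.6, scale = 3.2+37.6/2 = 22.0).
Mode = β/(α+1) = 22.0/9.6 = 2.292.
Mean = β/(α−1) = 22.0/7.6 = 2.895.
The mean is pulled above the mode by the posterior's right skew.

maximum a posteriori estimate = 2.292, posterior expectation = 2.895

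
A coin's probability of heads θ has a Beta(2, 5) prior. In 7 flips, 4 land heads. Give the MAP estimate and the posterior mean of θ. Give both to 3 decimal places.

MAP estimate = 0.417, posterior mean = 0.429

Posterior: Beta(2+4, 5+3) = Beta(6, 8).
Mode = (6−1)/(6+8−2) = 5/12 = 0.417.
Mean = 6/(6+8) = 6/14 = 0.429.
The mean is pulled above the mode by the posterior's right skew.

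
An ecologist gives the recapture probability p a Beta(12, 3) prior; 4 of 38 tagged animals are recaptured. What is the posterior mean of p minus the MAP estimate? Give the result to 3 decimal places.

0.008

Posterior: Beta(12+4, 3+34) = Beta(16, 37).
Mode = (16−1)/(16+37−2) = 15/51 = 0.294.
Mean = 16/(16+37) = 16/53 = 0.302.
Difference = 0.302 − 0.294 = 0.008.
Right-skewed posterior ⇒ mode < mean.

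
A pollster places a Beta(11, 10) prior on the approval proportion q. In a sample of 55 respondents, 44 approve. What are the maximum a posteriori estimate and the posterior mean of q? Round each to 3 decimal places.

MAP = 0.730, posterior mean = 0.724

Posterior: Beta(11+44, 10+11) = Beta(55, 21).
Mode = (55−1)/(55+21−2) = 54/74 = 0.730.
Mean = 55/(55+21) = 55/76 = 0.724.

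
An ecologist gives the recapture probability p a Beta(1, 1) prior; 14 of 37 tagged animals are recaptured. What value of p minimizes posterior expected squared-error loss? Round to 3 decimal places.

Posterior: Beta(1+14, 1+23) = Beta(15, 24).
Mode = (15−1)/(15+24−2) = 14/37 = 0.378.
With a flat prior the MAP equals the MLE, 14/37.
Mean = 15/(15+24) = 15/39 = 0.385.
Squared-error loss ⇒ the optimal estimator is the posterior mean.

0.385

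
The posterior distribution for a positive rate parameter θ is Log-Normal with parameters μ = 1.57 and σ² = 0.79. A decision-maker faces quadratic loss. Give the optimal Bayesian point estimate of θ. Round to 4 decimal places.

7.1349

Mode = exp(μ − σ²) = exp(0.78) = 2.1815.
Mean = exp(μ + σ²/2) = exp(1.965) = 7.1349.
Quadratic loss ⇒ the optimal estimator is the posterior mean.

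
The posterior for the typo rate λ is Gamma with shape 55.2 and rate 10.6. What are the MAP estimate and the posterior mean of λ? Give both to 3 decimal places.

Mode = (α−1)/β = 54.2/10.6 = 5.113.
Mean = α/β = 55.2/10.6 = 5.208.
The mean is pulled above the mode by the posterior's right skew.

MAP = 5.113; posterior mean = 5.208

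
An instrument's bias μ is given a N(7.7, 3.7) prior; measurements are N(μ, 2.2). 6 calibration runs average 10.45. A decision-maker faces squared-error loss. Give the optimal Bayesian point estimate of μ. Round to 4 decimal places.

10.2020

Posterior for μ is Normal. Precision-weighted mean: (1/3.7·7.7 + 6/2.2·10.45) / (1/3.7 + 6/2.2) = 10.2020.
A Normal posterior is symmetric, so mode = mean.
Squared-error loss ⇒ the optimal estimator is the posterior mean.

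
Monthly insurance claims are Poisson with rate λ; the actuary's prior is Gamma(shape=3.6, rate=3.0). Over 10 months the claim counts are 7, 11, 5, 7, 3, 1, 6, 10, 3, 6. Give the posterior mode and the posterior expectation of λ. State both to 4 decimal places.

MAP: 4.7385. Posterior mean: 4.8154.

Σ counts = 59. Posterior: Gamma(shape = 3.6+59 = 62.6, rate = 3.0+10 = 13.0).
Mode = (α−1)/β = 61.6/13.0 = 4.7385.
Mean = α/β = 62.6/13.0 = 4.8154.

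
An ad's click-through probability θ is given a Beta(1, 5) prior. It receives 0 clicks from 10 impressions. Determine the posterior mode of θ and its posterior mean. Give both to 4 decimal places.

Posterior: Beta(1+0, 5+10) = Beta(1, 15).
Since α = 1 ≤ 1 and β > 1, the Beta density is monotone decreasing on [0,1]; the mode is at 0.
Mean = 1/(1+15) = 0.0625.
Mean > mode: the posterior has a right tail.

θ_MAP = 0.0000, E[θ|data] = 0.0625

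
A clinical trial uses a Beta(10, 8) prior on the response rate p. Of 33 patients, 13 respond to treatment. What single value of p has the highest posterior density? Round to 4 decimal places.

Posterior: Beta(10+13, 8+20) = Beta(23, 28).
Mode = (23−1)/(23+28−2) = 22/49 = 0.4490.
Mean = 23/(23+28) = 23/51 = 0.4510.
This is the posterior mode — the MAP estimate.

0.4490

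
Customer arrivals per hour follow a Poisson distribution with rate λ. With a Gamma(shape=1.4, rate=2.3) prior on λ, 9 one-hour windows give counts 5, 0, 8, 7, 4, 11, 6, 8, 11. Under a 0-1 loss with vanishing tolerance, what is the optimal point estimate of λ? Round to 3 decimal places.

5.345

Σ counts = 60. Posterior: Gamma(shape = 1.4+60 = 61.4, rate = 2.3+9 = 11.3).
Mode = (α−1)/β = 60.4/11.3 = 5.345.
Mean = α/β = 61.4/11.3 = 5.434.
This is the posterior mode — the MAP estimate.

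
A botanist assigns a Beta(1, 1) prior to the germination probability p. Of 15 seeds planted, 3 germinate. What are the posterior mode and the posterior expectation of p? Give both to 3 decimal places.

p_MAP = 0.200, E[p|data] = 0.235

Posterior: Beta(1+3, 1+12) = Beta(4, 13).
Mode = (4−1)/(4+13−2) = 3/15 = 0.200.
Mean = 4/(4+13) = 4/17 = 0.235.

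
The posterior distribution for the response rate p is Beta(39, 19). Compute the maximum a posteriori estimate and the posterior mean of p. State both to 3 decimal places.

MAP: 0.679. Posterior mean: 0.672.

Mode = (39−1)/(39+19−2) = 38/56 = 0.679.
Mean = 39/(39+19) = 39/58 = 0.672.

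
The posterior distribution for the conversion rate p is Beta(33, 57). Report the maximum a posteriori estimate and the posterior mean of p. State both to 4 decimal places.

MAP = 0.3636; posterior mean = 0.3667

Mode = (33−1)/(33+57−2) = 32/88 = 0.3636.
Mean = 33/(33+57) = 33/90 = 0.3667.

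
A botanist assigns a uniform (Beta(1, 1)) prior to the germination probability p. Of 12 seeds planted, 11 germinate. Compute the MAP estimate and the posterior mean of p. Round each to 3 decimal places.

MAP: 0.917. Posterior mean: 0.857.

Posterior: Beta(1+11, 1+1) = Beta(12, 2).
Mode = (12−1)/(12+2−2) = 11/12 = 0.917.
With a flat prior the MAP equals the MLE, 11/12.
Mean = 12/(12+2) = 12/14 = 0.857.
The posterior is left-skewed, so the mode exceeds the mean.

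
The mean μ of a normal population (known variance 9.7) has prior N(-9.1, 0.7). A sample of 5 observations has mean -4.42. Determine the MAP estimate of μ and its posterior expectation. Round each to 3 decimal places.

μ_MAP = -7.859, E[μ|data] = -7.859

Posterior for μ is Normal. Precision-weighted mean: (1/0.7·-9.1 + 5/9.7·-4.42) / (1/0.7 + 5/9.7) = -7.859.
A Normal posterior is symmetric, so mode = mean.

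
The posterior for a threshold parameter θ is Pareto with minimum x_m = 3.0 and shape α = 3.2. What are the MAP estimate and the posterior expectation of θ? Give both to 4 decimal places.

MAP = 3.0000, posterior mean = 4.3636

The Pareto density is strictly decreasing on [x_m, ∞), so the mode is x_m = 3.0000.
Mean = α·x_m/(α−1) = 3.2·3.0/2.2 = 4.3636.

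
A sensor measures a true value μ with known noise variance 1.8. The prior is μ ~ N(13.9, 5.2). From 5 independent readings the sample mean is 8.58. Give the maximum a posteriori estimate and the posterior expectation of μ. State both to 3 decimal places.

MAP = 8.924, posterior mean = 8.924

Posterior for μ is Normal. Precision-weighted mean: (1/5.2·13.9 + 5/1.8·8.58) / (1/5.2 + 5/1.8) = 8.924.
A Normal posterior is symmetric, so mode = mean.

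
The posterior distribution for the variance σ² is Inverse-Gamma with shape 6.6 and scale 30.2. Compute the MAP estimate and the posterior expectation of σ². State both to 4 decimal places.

MAP estimate = 3.9737, posterior expectation = 5.3929

Mode = β/(α+1) = 30.2/7.6 = 3.9737.
Mean = β/(α−1) = 30.2/5.6 = 5.3929.
The posterior is right-skewed, so the mean exceeds the mode.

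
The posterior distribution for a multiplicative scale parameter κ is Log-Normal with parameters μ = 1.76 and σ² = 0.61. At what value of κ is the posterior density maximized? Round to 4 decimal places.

3.1582

Mode = exp(μ − σ²) = exp(1.15) = 3.1582.
Mean = exp(μ + σ²/2) = exp(2.065) = 7.8853.
This is the posterior mode — the MAP estimate.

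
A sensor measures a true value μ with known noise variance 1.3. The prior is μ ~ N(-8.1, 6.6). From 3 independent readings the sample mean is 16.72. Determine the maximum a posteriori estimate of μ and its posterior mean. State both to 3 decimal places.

Posterior for μ is Normal. Precision-weighted mean: (1/6.6·-8.1 + 3/1.3·16.72) / (1/6.6 + 3/1.3) = 15.191.
A Normal posterior is symmetric, so mode = mean.

MAP = 15.191; posterior mean = 15.191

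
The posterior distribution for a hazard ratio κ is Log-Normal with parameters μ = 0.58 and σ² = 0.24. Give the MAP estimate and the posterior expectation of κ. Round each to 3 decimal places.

Mode = exp(μ − σ²) = exp(0.34) = 1.405.
Mean = exp(μ + σ²/2) = exp(0.700) = 2.014.

MAP estimate = 1.405, posterior expectation = 2.014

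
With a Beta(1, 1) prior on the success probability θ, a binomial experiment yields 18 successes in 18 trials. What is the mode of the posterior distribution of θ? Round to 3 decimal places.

1.000

Posterior: Beta(1+18, 1+0) = Beta(19, 1).
Since β = 1 ≤ 1 and α > 1, the Beta density is monotone increasing on [0,1]; the mode is at 1.
Mean = 19/(19+1) = 0.950.
This is the posterior mode — the MAP estimate.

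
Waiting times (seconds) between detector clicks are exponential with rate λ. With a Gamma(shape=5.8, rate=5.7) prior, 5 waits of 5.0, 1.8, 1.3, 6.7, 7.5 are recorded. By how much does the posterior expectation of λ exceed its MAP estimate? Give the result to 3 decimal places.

Σ times = 22.3. Posterior: Gamma(shape = 5.8+5 = 10.8, rate = 5.7+22.3 = 28.0).
Mode = (α−1)/β = 9.8/28.0 = 0.350.
Mean = α/β = 10.8/28.0 = 0.386.
Difference = 0.386 − 0.350 = 0.036.
The posterior is right-skewed, so the mean exceeds the mode.

0.036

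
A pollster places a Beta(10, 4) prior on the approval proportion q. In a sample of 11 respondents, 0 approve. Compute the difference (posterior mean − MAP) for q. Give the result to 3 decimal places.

Posterior: Beta(10+0, 4+11) = Beta(10, 15).
Mode = (10−1)/(10+15−2) = 9/23 = 0.391.
Mean = 10/(10+15) = 10/25 = 0.400.
Difference = 0.400 − 0.391 = 0.009.

0.009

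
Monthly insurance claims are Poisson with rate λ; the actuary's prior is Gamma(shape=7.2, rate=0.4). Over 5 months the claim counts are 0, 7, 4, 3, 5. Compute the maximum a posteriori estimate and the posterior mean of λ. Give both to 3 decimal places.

Σ counts = 19. Posterior: Gamma(shape = 7.2+19 = 26.2, rate = 0.4+5 = 5.4).
Mode = (α−1)/β = 25.2/5.4 = 4.667.
Mean = α/β = 26.2/5.4 = 4.852.

MAP: 4.667. Posterior mean: 4.852.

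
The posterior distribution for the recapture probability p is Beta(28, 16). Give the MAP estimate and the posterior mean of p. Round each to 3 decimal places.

MAP estimate = 0.643, posterior mean = 0.636

Mode = (28−1)/(28+16−2) = 27/42 = 0.643.
Mean = 28/(28+16) = 28/44 = 0.636.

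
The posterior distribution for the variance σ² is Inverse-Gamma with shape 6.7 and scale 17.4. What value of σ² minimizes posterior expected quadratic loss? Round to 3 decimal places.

Mode = β/(α+1) = 17.4/7.7 = 2.260.
Mean = β/(α−1) = 17.4/5.7 = 3.053.
Quadratic loss ⇒ the optimal estimator is the posterior mean.

3.053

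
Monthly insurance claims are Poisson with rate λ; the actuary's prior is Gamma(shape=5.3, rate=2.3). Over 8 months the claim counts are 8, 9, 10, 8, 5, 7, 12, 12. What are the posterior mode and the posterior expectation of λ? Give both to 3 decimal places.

MAP = 7.311, posterior mean = 7.408

Σ counts = 71. Posterior: Gamma(shape = 5.3+71 = 76.3, rate = 2.3+8 = 10.3).
Mode = (α−1)/β = 75.3/10.3 = 7.311.
Mean = α/β = 76.3/10.3 = 7.408.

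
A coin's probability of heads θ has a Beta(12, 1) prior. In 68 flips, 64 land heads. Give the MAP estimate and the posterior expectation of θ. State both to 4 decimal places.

MAP estimate = 0.9494, posterior expectation = 0.9383

Posterior: Beta(12+64, 1+4) = Beta(76, 5).
Mode = (76−1)/(76+5−2) = 75/79 = 0.9494.
Mean = 76/(76+5) = 76/81 = 0.9383.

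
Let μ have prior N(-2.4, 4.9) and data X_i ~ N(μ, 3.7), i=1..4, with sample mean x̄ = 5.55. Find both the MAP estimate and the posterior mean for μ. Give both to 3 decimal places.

Posterior for μ is Normal. Precision-weighted mean: (1/4.9·-2.4 + 4/3.7·5.55) / (1/4.9 + 4/3.7) = 4.288.
A Normal posterior is symmetric, so mode = mean.

MAP estimate = 4.288, posterior mean = 4.288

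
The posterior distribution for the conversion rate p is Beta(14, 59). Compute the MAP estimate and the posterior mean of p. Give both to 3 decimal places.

Mode = (14−1)/(14+59−2) = 13/71 = 0.183.
Mean = 14/(14+59) = 14/73 = 0.192.

p_MAP = 0.183, E[p|data] = 0.192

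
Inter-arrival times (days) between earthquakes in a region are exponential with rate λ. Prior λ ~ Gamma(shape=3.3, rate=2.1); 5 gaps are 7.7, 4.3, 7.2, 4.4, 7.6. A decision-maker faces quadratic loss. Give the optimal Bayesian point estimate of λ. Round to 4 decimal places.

0.2492

Σ times = 31.2. Posterior: Gamma(shape = 3.3+5 = 8.3, rate = 2.1+31.2 = 33.3).
Mode = (α−1)/β = 7.3/33.3 = 0.2192.
Mean = α/β = 8.3/33.3 = 0.2492.
Quadratic loss ⇒ the optimal estimator is the posterior mean.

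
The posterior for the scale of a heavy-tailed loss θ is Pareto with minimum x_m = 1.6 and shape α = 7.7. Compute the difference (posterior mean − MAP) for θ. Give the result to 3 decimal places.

0.239

The Pareto density is strictly decreasing on [x_m, ∞), so the mode is x_m = 1.600.
Mean = α·x_m/(α−1) = 7.7·1.6/6.7 = 1.839.
Difference = 1.839 − 1.600 = 0.239.
Mean > mode: the posterior has a right tail.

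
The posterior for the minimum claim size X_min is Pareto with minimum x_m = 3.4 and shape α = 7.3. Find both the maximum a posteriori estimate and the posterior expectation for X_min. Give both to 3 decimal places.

The Pareto density is strictly decreasing on [x_m, ∞), so the mode is x_m = 3.400.
Mean = α·x_m/(α−1) = 7.3·3.4/6.3 = 3.940.
Mean > mode: the posterior has a right tail.

X_min_MAP = 3.400, E[X_min|data] = 3.940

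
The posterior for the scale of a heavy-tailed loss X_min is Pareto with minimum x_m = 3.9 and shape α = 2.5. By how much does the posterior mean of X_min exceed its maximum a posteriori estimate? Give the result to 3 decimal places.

2.600

The Pareto density is strictly decreasing on [x_m, ∞), so the mode is x_m = 3.900.
Mean = α·x_m/(α−1) = 2.5·3.9/1.5 = 6.500.
Difference = 6.500 − 3.900 = 2.600.
Mean > mode: the posterior has a right tail.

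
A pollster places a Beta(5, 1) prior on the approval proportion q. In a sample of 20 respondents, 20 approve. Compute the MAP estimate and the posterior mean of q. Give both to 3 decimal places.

MAP = 1.000, posterior mean = 0.962

Posterior: Beta(5+20, 1+0) = Beta(25, 1).
Since β = 1 ≤ 1 and α > 1, the Beta density is monotone increasing on [0,1]; the mode is at 1.
Mean = 25/(25+1) = 0.962.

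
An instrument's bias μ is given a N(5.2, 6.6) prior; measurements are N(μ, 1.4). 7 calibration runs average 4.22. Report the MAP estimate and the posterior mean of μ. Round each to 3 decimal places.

Posterior for μ is Normal. Precision-weighted mean: (1/6.6·5.2 + 7/1.4·4.22) / (1/6.6 + 7/1.4) = 4.249.
A Normal posterior is symmetric, so mode = mean.

MAP = 4.249, posterior mean = 4.249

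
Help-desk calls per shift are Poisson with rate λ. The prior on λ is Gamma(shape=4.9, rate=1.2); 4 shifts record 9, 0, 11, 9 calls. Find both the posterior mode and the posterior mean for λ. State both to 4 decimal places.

Σ counts = 29. Posterior: Gamma(shape = 4.9+29 = 33.9, rate = 1.2+4 = 5.2).
Mode = (α−1)/β = 32.9/5.2 = 6.3269.
Mean = α/β = 33.9/5.2 = 6.5192.
Mean > mode: the posterior has a right tail.

MAP = 6.3269; posterior mean = 6.5192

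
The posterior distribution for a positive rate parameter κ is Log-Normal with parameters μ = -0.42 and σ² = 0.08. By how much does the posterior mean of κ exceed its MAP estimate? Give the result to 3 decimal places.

0.077

Mode = exp(μ − σ²) = exp(-0.50) = 0.607.
Mean = exp(μ + σ²/2) = exp(-0.380) = 0.684.
Difference = 0.684 − 0.607 = 0.077.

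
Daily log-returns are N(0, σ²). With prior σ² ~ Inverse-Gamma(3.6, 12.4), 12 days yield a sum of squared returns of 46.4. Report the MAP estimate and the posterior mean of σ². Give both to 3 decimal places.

MAP: 3.358. Posterior mean: 4.140.

Posterior: Inverse-Gamma(shape = 3.6+12/2 = 9.6, scale = 12.4+46.4/2 = 35.6).
Mode = β/(α+1) = 35.6/10.6 = 3.358.
Mean = β/(α−1) = 35.6/8.6 = 4.140.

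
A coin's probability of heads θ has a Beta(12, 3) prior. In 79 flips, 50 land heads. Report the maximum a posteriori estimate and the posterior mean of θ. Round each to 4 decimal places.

Posterior: Beta(12+50, 3+29) = Beta(62, 32).
Mode = (62−1)/(62+32−2) = 61/92 = 0.6630.
Mean = 62/(62+32) = 62/94 = 0.6596.

MAP: 0.6630. Posterior mean: 0.6596.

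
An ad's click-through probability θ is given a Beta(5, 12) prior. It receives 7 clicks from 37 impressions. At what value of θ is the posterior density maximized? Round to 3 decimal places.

0.212

Posterior: Beta(5+7, 12+30) = Beta(12, 42).
Mode = (12−1)/(12+42−2) = 11/52 = 0.212.
Mean = 12/(12+42) = 12/54 = 0.222.
This is the posterior mode — the MAP estimate.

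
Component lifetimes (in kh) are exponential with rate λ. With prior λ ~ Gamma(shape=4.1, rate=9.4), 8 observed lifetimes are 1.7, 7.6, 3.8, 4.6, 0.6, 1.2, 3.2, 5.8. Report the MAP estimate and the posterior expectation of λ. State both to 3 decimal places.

Σ times = 28.5. Posterior: Gamma(shape = 4.1+8 = 12.1, rate = 9.4+28.5 = 37.9).
Mode = (α−1)/β = 11.1/37.9 = 0.293.
Mean = α/β = 12.1/37.9 = 0.319.

MAP estimate = 0.293, posterior expectation = 0.319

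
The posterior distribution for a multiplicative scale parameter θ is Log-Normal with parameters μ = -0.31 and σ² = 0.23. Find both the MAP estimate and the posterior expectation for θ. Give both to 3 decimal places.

MAP estimate = 0.583, posterior expectation = 0.823

Mode = exp(μ − σ²) = exp(-0.54) = 0.583.
Mean = exp(μ + σ²/2) = exp(-0.195) = 0.823.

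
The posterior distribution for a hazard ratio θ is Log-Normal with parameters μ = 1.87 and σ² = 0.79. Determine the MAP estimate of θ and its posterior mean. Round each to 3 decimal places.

Mode = exp(μ − σ²) = exp(1.08) = 2.945.
Mean = exp(μ + σ²/2) = exp(2.265) = 9.631.
The posterior is right-skewed, so the mean exceeds the mode.

MAP = 2.945, posterior mean = 9.631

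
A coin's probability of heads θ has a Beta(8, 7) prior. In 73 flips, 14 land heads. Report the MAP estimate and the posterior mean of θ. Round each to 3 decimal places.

Posterior: Beta(8+14, 7+59) = Beta(22, 66).
Mode = (22−1)/(22+66−2) = 21/86 = 0.244.
Mean = 22/(22+66) = 22/88 = 0.250.
The mean is pulled above the mode by the posterior's right skew.

MAP: 0.244. Posterior mean: 0.250.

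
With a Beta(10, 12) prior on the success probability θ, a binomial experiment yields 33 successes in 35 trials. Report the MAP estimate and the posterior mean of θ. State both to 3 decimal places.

MAP: 0.764. Posterior mean: 0.754.

Posterior: Beta(10+33, 12+2) = Beta(43, 14).
Mode = (43−1)/(43+14−2) = 42/55 = 0.764.
Mean = 43/(43+14) = 43/57 = 0.754.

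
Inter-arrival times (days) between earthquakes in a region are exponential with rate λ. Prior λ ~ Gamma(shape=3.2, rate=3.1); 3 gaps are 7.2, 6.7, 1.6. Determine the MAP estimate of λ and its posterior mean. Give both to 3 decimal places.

Σ times = 15.5. Posterior: Gamma(shape = 3.2+3 = 6.2, rate = 3.1+15.5 = 18.6).
Mode = (α−1)/β = 5.2/18.6 = 0.280.
Mean = α/β = 6.2/18.6 = 0.333.

λ_MAP = 0.280, E[λ|data] = 0.333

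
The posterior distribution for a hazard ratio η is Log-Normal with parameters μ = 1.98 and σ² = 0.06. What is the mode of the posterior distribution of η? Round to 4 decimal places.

6.8210

Mode = exp(μ − σ²) = exp(1.92) = 6.8210.
Mean = exp(μ + σ²/2) = exp(2.010) = 7.4633.
This is the posterior mode — the MAP estimate.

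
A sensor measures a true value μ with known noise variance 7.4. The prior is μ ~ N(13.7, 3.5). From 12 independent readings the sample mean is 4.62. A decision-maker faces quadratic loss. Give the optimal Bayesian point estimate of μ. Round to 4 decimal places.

Posterior for μ is Normal. Precision-weighted mean: (1/3.5·13.7 + 12/7.4·4.62) / (1/3.5 + 12/7.4) = 5.9802.
A Normal posterior is symmetric, so mode = mean.
Quadratic loss ⇒ the optimal estimator is the posterior mean.

5.9802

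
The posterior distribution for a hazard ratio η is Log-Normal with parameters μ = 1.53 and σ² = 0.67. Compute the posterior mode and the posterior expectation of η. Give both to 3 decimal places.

Mode = exp(μ − σ²) = exp(0.86) = 2.363.
Mean = exp(μ + σ²/2) = exp(1.865) = 6.456.

MAP = 2.363, posterior mean = 6.456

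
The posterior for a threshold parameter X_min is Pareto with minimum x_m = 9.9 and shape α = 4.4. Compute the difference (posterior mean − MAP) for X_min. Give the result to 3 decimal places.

2.912

The Pareto density is strictly decreasing on [x_m, ∞), so the mode is x_m = 9.900.
Mean = α·x_m/(α−1) = 4.4·9.9/3.4 = 12.812.
Difference = 12.812 − 9.900 = 2.912.
The posterior is right-skewed, so the mean exceeds the mode.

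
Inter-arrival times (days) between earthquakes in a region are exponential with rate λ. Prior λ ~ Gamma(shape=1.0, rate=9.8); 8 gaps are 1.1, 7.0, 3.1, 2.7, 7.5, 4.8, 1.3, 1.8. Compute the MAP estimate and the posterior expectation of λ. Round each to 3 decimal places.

Σ times = 29.3. Posterior: Gamma(shape = 1.0+8 = 9.0, rate = 9.8+29.3 = 39.1).
Mode = (α−1)/β = 8.0/39.1 = 0.205.
Mean = α/β = 9.0/39.1 = 0.230.

MAP: 0.205. Posterior mean: 0.230.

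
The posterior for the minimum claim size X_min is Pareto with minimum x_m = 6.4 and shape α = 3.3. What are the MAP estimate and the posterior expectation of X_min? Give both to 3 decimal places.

MAP: 6.400. Posterior mean: 9.183.

The Pareto density is strictly decreasing on [x_m, ∞), so the mode is x_m = 6.400.
Mean = α·x_m/(α−1) = 3.3·6.4/2.3 = 9.183.
The mean is pulled above the mode by the posterior's right skew.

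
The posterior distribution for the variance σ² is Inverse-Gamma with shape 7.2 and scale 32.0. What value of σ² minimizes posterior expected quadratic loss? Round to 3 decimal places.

5.161

Mode = β/(α+1) = 32.0/8.2 = 3.902.
Mean = β/(α−1) = 32.0/6.2 = 5.161.
Quadratic loss ⇒ the optimal estimator is the posterior mean.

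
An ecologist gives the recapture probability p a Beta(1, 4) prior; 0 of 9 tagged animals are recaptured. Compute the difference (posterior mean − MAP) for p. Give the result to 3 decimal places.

Posterior: Beta(1+0, 4+9) = Beta(1, 13).
Since α = 1 ≤ 1 and β > 1, the Beta density is monotone decreasing on [0,1]; the mode is at 0.
Mean = 1/(1+13) = 0.071.
Difference = 0.071 − 0.000 = 0.071.

0.071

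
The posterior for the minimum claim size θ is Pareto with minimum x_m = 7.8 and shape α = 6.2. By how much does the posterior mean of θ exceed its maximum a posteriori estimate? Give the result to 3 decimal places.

The Pareto density is strictly decreasing on [x_m, ∞), so the mode is x_m = 7.800.
Mean = α·x_m/(α−1) = 6.2·7.8/5.2 = 9.300.
Difference = 9.300 − 7.800 = 1.500.
The posterior is right-skewed, so the mean exceeds the mode.

1.500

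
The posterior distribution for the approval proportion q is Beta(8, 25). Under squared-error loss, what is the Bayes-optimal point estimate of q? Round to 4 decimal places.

Mode = (8−1)/(8+25−2) = 7/31 = 0.2258.
Mean = 8/(8+25) = 8/33 = 0.2424.
Squared-error loss ⇒ the optimal estimator is the posterior mean.

0.2424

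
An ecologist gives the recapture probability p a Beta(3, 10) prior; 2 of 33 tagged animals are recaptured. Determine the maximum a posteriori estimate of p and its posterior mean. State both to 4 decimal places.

Posterior: Beta(3+2, 10+31) = Beta(5, 41).
Mode = (5−1)/(5+41−2) = 4/44 = 0.0909.
Mean = 5/(5+41) = 5/46 = 0.1087.

MAP = 0.0909, posterior mean = 0.1087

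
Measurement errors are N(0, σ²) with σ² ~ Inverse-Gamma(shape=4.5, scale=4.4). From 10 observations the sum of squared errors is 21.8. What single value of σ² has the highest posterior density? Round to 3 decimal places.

Posterior: Inverse-Gamma(shape = 4.5+10/2 = 9.5, scale = 4.4+21.8/2 = 15.3).
Mode = β/(α+1) = 15.3/10.5 = 1.457.
Mean = β/(α−1) = 15.3/8.5 = 1.800.
This is the posterior mode — the MAP estimate.

1.457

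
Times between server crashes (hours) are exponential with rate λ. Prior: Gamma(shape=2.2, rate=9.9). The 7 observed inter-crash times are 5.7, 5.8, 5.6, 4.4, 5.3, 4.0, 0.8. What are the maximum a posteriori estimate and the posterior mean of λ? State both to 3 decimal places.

λ_MAP = 0.198, E[λ|data] = 0.222

Σ times = 31.6. Posterior: Gamma(shape = 2.2+7 = 9.2, rate = 9.9+31.6 = 41.5).
Mode = (α−1)/β = 8.2/41.5 = 0.198.
Mean = α/β = 9.2/41.5 = 0.222.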